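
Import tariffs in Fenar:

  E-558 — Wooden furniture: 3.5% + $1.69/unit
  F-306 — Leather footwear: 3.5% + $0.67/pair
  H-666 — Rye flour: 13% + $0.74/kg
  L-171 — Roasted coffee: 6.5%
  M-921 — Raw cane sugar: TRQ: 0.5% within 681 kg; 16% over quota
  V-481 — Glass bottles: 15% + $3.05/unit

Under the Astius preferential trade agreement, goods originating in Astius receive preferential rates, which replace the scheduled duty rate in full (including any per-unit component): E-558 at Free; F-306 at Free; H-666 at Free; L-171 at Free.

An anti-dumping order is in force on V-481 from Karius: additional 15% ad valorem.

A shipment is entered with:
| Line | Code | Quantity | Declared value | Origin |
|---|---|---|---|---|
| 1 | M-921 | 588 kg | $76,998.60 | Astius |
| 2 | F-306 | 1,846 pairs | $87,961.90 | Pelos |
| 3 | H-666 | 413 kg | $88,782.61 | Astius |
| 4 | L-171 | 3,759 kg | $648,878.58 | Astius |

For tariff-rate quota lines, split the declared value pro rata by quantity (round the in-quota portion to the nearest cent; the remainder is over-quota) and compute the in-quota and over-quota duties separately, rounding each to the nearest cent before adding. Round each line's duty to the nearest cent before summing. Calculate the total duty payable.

Line 1 (M-921, Astius, 588 kg, $76,998.60):
Code M-921 is under a tariff-rate quota (threshold 681 kg). Quantity 588 kg is within the quota, so the in-quota rate 0.5% applies to the full value.
Duty = $76,998.60 × 0.5% = $384.99.
Line 2 (F-306, Pelos, 1,846 pairs, $87,961.90):
Base rate for F-306 is 3.5% + $0.67/pair.
F-306 has an FTA preferential rate, but origin Pelos is not Astius; base rate stands.
Duty = $87,961.90 × 3.5% + 1,846 × $0.67 = $4,315.49.
Line 3 (H-666, Astius, 413 kg, $88,782.61):
Base rate for H-666 is 13% + $0.74/kg.
Origin Astius qualifies under the Fenar–Astius agreement and H-666 is covered: preferential rate Free applies instead.
Duty = $88,782.61 × 0% = $0.00.
Line 4 (L-171, Astius, 3,759 kg, $648,878.58):
Base rate for L-171 is 6.5%.
Origin Astius qualifies under the Fenar–Astius agreement and L-171 is covered: preferential rate Free applies instead.
Duty = $648,878.58 × 0% = $0.00.
Total = $384.99 + $4,315.49 + $0.00 + $0.00 = $4,700.48.

$4,700.48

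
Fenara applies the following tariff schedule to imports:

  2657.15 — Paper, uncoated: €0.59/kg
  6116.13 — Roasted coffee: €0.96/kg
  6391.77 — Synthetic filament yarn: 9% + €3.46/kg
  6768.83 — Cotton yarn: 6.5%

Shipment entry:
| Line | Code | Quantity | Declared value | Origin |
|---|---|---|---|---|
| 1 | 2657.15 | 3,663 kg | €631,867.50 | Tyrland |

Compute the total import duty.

€2,161.17

Line 1 (2657.15, Tyrland, 3,663 kg, €631,867.50):
Base rate for 2657.15 is €0.59/kg.
Duty = 3,663 × €0.59 = €2,161.17.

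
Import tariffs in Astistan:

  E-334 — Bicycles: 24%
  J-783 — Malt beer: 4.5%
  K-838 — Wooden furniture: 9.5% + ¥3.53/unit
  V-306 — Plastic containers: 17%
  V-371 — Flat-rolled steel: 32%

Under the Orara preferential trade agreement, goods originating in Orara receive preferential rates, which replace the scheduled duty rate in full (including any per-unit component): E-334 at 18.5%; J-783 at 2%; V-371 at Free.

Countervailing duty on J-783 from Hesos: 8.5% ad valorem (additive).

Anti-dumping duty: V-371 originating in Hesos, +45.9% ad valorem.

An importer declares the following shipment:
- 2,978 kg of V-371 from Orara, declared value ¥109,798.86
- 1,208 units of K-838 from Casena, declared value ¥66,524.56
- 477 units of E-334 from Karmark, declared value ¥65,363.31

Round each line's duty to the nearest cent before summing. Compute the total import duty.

¥26,271.26

Line 1 (V-371, Orara, 2,978 kg, ¥109,798.86):
Base rate for V-371 is 32%.
Origin Orara qualifies under the Astistan–Orara agreement and V-371 is covered: preferential rate Free applies instead.
The additional-duty order on V-371 targets Hesos, not Orara; it does not apply.
Duty = ¥109,798.86 × 0% = ¥0.00.
Line 2 (K-838, Casena, 1,208 units, ¥66,524.56):
Base rate for K-838 is 9.5% + ¥3.53/unit.
Duty = ¥66,524.56 × 9.5% + 1,208 × ¥3.53 = ¥10,584.07.
Line 3 (E-334, Karmark, 477 units, ¥65,363.31):
Base rate for E-334 is 24%.
E-334 has an FTA preferential rate, but origin Karmark is not Orara; base rate stands.
Duty = ¥65,363.31 × 24% = ¥15,687.19.
Total = ¥0.00 + ¥10,584.07 + ¥15,687.19 = ¥26,271.26.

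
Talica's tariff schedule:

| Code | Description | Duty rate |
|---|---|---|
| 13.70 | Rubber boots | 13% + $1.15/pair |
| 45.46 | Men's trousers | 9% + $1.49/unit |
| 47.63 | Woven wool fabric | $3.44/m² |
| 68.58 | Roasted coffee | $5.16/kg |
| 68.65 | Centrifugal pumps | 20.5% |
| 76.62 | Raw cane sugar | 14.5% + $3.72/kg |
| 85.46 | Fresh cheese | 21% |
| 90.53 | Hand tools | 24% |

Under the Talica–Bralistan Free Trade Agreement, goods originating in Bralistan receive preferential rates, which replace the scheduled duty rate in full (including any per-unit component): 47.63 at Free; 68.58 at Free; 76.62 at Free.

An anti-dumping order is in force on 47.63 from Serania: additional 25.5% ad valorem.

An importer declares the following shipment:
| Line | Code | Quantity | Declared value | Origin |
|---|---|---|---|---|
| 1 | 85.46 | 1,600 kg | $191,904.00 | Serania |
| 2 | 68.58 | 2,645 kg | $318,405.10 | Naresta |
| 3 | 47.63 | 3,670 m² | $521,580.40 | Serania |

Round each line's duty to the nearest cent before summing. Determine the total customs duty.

$199,575.84

Line 1 (85.46, Serania, 1,600 kg, $191,904.00):
Base rate for 85.46 is 21%.
Duty = $191,904.00 × 21% = $40,299.84.
Line 2 (68.58, Naresta, 2,645 kg, $318,405.10):
Base rate for 68.58 is $5.16/kg.
68.58 has an FTA preferential rate, but origin Naresta is not Bralistan; base rate stands.
Duty = 2,645 × $5.16 = $13,648.20.
Line 3 (47.63, Serania, 3,670 m², $521,580.40):
Base rate for 47.63 is $3.44/m².
47.63 has an FTA preferential rate, but origin Serania is not Bralistan; base rate stands.
Additional duty on 47.63 from Serania: +25.5% ad valorem. Applied ad valorem rate = 25.5%.
Duty = $521,580.40 × 25.5% + 3,670 × $3.44 = $145,627.80.
Total = $40,299.84 + $13,648.20 + $145,627.80 = $199,575.84.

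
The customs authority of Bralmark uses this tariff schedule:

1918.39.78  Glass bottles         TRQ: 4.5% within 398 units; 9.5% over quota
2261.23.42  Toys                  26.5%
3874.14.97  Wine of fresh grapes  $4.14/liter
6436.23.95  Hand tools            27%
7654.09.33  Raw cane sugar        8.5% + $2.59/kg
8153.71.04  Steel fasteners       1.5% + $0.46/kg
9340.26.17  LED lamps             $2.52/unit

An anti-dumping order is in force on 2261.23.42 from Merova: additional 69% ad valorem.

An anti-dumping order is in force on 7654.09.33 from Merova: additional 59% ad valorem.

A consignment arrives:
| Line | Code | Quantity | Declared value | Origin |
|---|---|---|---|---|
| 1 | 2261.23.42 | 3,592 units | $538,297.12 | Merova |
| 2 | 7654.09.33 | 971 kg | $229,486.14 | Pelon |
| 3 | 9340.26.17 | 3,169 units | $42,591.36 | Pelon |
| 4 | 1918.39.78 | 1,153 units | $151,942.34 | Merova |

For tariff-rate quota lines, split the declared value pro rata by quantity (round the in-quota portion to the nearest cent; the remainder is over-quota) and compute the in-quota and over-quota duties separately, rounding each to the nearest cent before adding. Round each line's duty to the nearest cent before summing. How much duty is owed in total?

Line 1 (2261.23.42, Merova, 3,592 units, $538,297.12):
Base rate for 2261.23.42 is 26.5%.
Additional duty on 2261.23.42 from Merova: +69%. Applied ad valorem rate: 26.5% + 69% = 95.5%.
Duty = $538,297.12 × 95.5% = $514,073.75.
Line 2 (7654.09.33, Pelon, 971 kg, $229,486.14):
Base rate for 7654.09.33 is 8.5% + $2.59/kg.
The additional-duty order on 7654.09.33 targets Merova, not Pelon; it does not apply.
Duty = $229,486.14 × 8.5% + 971 × $2.59 = $22,021.21.
Line 3 (9340.26.17, Pelon, 3,169 units, $42,591.36):
Base rate for 9340.26.17 is $2.52/unit.
Duty = 3,169 × $2.52 = $7,985.88.
Line 4 (1918.39.78, Merova, 1,153 units, $151,942.34):
Code 1918.39.78 is under a tariff-rate quota (threshold 398 units). In-quota: 398 units at 4.5%; over-quota: 755 units at 9.5%.
Pro-rata value split: in-quota = $151,942.34 × 398/1,153 = $52,448.44; over-quota = $151,942.34 − $52,448.44 = $99,493.90.
In-quota duty = $52,448.44 × 4.5% = $2,360.18. Over-quota duty = $99,493.90 × 9.5% = $9,451.92.
Line duty = $2,360.18 + $9,451.92 = $11,812.10.
Total = $514,073.75 + $22,021.21 + $7,985.88 + $11,812.10 = $555,892.94.

$555,892.94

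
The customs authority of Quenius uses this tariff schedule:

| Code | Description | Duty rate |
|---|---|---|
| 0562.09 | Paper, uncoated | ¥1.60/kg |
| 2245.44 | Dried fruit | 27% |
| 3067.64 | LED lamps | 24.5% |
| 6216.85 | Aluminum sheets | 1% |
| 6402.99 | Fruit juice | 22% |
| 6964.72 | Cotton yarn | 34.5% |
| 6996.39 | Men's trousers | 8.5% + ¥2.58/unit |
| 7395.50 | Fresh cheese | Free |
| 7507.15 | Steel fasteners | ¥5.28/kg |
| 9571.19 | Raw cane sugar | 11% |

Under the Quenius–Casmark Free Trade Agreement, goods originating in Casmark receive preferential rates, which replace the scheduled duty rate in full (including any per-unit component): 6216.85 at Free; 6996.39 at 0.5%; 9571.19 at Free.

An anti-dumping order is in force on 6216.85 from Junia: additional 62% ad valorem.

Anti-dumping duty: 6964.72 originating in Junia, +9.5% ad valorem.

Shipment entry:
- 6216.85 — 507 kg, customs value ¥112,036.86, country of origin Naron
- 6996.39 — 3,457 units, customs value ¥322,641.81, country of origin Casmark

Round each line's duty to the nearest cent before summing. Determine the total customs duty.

¥2,733.58

Line 1 (6216.85, Naron, 507 kg, ¥112,036.86):
Base rate for 6216.85 is 1%.
6216.85 has an FTA preferential rate, but origin Naron is not Casmark; base rate stands.
The additional-duty order on 6216.85 targets Junia, not Naron; it does not apply.
Duty = ¥112,036.86 × 1% = ¥1,120.37.
Line 2 (6996.39, Casmark, 3,457 units, ¥322,641.81):
Base rate for 6996.39 is 8.5% + ¥2.58/unit.
Origin Casmark qualifies under the Quenius–Casmark agreement and 6996.39 is covered: preferential rate 0.5% applies instead.
Duty = ¥322,641.81 × 0.5% = ¥1,613.21.
Total = ¥1,120.37 + ¥1,613.21 = ¥2,733.58.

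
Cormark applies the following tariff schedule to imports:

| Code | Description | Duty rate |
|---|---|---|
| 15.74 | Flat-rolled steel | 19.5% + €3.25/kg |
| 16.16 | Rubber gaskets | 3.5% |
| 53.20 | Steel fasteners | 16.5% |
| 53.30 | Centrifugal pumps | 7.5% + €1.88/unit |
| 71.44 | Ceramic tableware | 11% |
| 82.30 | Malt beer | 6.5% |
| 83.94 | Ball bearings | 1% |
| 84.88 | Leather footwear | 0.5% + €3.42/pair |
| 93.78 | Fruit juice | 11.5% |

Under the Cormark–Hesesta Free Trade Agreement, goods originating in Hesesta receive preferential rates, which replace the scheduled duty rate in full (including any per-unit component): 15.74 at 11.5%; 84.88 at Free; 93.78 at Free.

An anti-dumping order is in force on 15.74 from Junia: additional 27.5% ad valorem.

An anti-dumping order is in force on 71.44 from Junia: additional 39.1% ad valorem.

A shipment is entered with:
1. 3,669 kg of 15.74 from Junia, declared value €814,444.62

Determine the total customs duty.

Line 1 (15.74, Junia, 3,669 kg, €814,444.62):
Base rate for 15.74 is 19.5% + €3.25/kg.
15.74 has an FTA preferential rate, but origin Junia is not Hesesta; base rate stands.
Additional duty on 15.74 from Junia: +27.5%. Applied ad valorem rate: 19.5% + 27.5% = 47%.
Duty = €814,444.62 × 47% + 3,669 × €3.25 = €394,713.22.

€394,713.22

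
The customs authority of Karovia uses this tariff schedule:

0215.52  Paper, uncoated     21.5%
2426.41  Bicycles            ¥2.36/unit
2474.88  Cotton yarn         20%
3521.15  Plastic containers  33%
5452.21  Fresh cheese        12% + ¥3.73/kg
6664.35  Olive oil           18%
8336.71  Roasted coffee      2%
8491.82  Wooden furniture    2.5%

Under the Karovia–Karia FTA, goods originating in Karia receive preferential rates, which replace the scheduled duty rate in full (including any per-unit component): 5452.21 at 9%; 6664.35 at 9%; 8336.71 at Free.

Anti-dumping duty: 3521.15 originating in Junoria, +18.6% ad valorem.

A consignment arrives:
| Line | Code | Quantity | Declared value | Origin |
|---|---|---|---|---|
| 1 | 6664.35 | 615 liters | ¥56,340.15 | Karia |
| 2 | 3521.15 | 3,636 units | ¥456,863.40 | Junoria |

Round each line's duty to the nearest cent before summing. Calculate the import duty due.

Line 1 (6664.35, Karia, 615 liters, ¥56,340.15):
Base rate for 6664.35 is 18%.
Origin Karia qualifies under the Karovia–Karia agreement and 6664.35 is covered: preferential rate 9% applies instead.
Duty = ¥56,340.15 × 9% = ¥5,070.61.
Line 2 (3521.15, Junoria, 3,636 units, ¥456,863.40):
Base rate for 3521.15 is 33%.
Additional duty on 3521.15 from Junoria: +18.6%. Applied ad valorem rate: 33% + 18.6% = 51.6%.
Duty = ¥456,863.40 × 51.6% = ¥235,741.51.
Total = ¥5,070.61 + ¥235,741.51 = ¥240,812.12.

¥240,812.12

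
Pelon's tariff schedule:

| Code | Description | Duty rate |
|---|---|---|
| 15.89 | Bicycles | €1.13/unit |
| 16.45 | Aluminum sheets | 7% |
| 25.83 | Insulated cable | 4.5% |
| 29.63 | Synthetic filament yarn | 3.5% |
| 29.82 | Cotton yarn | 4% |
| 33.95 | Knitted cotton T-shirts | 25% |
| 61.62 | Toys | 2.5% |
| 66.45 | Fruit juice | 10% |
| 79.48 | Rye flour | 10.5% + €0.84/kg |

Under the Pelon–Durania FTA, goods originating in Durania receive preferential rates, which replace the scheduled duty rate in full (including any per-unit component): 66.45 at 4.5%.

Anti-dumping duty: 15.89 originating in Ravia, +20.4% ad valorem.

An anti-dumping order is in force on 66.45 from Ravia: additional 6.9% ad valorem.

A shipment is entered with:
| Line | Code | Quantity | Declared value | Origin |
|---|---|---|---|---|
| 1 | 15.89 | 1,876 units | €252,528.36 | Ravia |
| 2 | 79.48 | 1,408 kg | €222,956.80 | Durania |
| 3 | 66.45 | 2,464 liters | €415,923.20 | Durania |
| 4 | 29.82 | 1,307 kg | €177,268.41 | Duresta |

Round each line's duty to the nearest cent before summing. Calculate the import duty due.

€104,036.13

Line 1 (15.89, Ravia, 1,876 units, €252,528.36):
Base rate for 15.89 is €1.13/unit.
Additional duty on 15.89 from Ravia: +20.4% ad valorem. Applied ad valorem rate = 20.4%.
Duty = €252,528.36 × 20.4% + 1,876 × €1.13 = €53,635.67.
Line 2 (79.48, Durania, 1,408 kg, €222,956.80):
Base rate for 79.48 is 10.5% + €0.84/kg.
Origin Durania is the FTA partner but 79.48 is not on the preference list; base rate stands.
Duty = €222,956.80 × 10.5% + 1,408 × €0.84 = €24,593.18.
Line 3 (66.45, Durania, 2,464 liters, €415,923.20):
Base rate for 66.45 is 10%.
Origin Durania qualifies under the Pelon–Durania agreement and 66.45 is covered: preferential rate 4.5% applies instead.
The additional-duty order on 66.45 targets Ravia, not Durania; it does not apply.
Duty = €415,923.20 × 4.5% = €18,716.54.
Line 4 (29.82, Duresta, 1,307 kg, €177,268.41):
Base rate for 29.82 is 4%.
Duty = €177,268.41 × 4% = €7,090.74.
Total = €53,635.67 + €24,593.18 + €18,716.54 + €7,090.74 = €104,036.13.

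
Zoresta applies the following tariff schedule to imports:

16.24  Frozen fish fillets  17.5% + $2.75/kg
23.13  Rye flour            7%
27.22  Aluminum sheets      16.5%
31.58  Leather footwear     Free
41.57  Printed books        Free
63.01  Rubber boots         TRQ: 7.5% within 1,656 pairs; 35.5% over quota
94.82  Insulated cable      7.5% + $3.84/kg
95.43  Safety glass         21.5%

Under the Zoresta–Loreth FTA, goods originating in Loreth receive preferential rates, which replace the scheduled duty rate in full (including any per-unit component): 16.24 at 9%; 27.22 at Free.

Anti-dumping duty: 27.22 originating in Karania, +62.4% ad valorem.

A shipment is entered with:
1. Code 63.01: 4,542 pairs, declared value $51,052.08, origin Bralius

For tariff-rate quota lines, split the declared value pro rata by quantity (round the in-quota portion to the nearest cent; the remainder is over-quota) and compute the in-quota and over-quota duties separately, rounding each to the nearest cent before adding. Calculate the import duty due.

Line 1 (63.01, Bralius, 4,542 pairs, $51,052.08):
Code 63.01 is under a tariff-rate quota (threshold 1,656 pairs). In-quota: 1,656 pairs at 7.5%; over-quota: 2,886 pairs at 35.5%.
Pro-rata value split: in-quota = $51,052.08 × 1,656/4,542 = $18,613.44; over-quota = $51,052.08 − $18,613.44 = $32,438.64.
In-quota duty = $18,613.44 × 7.5% = $1,396.01. Over-quota duty = $32,438.64 × 35.5% = $11,515.72.
Line duty = $1,396.01 + $11,515.72 = $12,911.73.

$12,911.73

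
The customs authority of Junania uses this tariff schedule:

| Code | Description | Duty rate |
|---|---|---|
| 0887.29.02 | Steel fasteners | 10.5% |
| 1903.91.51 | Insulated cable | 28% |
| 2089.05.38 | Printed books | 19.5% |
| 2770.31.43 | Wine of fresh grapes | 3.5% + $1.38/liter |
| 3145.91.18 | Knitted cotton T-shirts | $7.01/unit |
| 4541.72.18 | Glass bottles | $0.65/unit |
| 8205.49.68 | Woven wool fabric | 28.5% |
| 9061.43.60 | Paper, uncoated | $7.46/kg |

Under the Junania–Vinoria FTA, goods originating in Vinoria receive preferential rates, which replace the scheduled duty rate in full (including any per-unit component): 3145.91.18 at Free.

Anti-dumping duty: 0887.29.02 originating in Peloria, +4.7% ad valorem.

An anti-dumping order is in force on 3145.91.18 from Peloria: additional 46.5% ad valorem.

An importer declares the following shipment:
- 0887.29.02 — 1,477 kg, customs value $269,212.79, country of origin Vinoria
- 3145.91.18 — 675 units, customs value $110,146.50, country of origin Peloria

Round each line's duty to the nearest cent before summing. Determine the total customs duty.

$84,217.21

Line 1 (0887.29.02, Vinoria, 1,477 kg, $269,212.79):
Base rate for 0887.29.02 is 10.5%.
Origin Vinoria is the FTA partner but 0887.29.02 is not on the preference list; base rate stands.
The additional-duty order on 0887.29.02 targets Peloria, not Vinoria; it does not apply.
Duty = $269,212.79 × 10.5% = $28,267.34.
Line 2 (3145.91.18, Peloria, 675 units, $110,146.50):
Base rate for 3145.91.18 is $7.01/unit.
3145.91.18 has an FTA preferential rate, but origin Peloria is not Vinoria; base rate stands.
Additional duty on 3145.91.18 from Peloria: +46.5% ad valorem. Applied ad valorem rate = 46.5%.
Duty = $110,146.50 × 46.5% + 675 × $7.01 = $55,949.87.
Total = $28,267.34 + $55,949.87 = $84,217.21.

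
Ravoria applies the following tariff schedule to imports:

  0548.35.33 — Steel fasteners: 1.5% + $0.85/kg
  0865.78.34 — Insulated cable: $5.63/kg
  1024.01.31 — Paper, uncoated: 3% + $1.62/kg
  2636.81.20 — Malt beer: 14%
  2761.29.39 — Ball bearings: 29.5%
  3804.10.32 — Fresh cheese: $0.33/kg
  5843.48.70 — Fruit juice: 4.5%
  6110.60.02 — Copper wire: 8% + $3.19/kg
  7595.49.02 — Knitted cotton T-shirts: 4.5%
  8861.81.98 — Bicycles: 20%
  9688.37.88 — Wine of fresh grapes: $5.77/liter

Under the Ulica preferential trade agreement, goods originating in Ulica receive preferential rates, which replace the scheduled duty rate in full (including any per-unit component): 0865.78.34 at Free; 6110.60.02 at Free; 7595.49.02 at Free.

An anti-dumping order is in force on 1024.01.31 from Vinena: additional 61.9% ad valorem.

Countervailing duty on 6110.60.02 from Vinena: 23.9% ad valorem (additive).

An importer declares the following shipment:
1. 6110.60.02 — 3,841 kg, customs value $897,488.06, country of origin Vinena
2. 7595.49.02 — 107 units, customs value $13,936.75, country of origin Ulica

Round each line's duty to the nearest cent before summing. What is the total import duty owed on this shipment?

Line 1 (6110.60.02, Vinena, 3,841 kg, $897,488.06):
Base rate for 6110.60.02 is 8% + $3.19/kg.
6110.60.02 has an FTA preferential rate, but origin Vinena is not Ulica; base rate stands.
Additional duty on 6110.60.02 from Vinena: +23.9%. Applied ad valorem rate: 8% + 23.9% = 31.9%.
Duty = $897,488.06 × 31.9% + 3,841 × $3.19 = $298,551.48.
Line 2 (7595.49.02, Ulica, 107 units, $13,936.75):
Base rate for 7595.49.02 is 4.5%.
Origin Ulica qualifies under the Ravoria–Ulica agreement and 7595.49.02 is covered: preferential rate Free applies instead.
Duty = $13,936.75 × 0% = $0.00.
Total = $298,551.48 + $0.00 = $298,551.48.

$298,551.48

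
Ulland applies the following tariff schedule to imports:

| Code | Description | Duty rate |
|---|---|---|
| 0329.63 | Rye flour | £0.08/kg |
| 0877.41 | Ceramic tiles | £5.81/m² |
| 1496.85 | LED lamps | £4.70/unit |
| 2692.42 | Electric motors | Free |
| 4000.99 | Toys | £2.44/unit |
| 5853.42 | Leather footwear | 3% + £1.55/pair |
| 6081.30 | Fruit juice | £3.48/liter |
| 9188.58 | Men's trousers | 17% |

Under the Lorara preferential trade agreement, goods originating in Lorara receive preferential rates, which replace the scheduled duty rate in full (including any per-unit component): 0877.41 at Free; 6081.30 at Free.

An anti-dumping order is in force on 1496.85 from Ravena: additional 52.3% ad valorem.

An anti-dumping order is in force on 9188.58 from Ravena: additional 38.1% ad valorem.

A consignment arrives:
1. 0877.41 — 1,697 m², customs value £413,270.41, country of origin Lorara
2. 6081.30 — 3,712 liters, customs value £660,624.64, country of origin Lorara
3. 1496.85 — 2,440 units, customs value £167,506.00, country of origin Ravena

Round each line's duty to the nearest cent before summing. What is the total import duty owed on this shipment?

£99,073.64

Line 1 (0877.41, Lorara, 1,697 m², £413,270.41):
Base rate for 0877.41 is £5.81/m².
Origin Lorara qualifies under the Ulland–Lorara agreement and 0877.41 is covered: preferential rate Free applies instead.
Duty = £413,270.41 × 0% = £0.00.
Line 2 (6081.30, Lorara, 3,712 liters, £660,624.64):
Base rate for 6081.30 is £3.48/liter.
Origin Lorara qualifies under the Ulland–Lorara agreement and 6081.30 is covered: preferential rate Free applies instead.
Duty = £660,624.64 × 0% = £0.00.
Line 3 (1496.85, Ravena, 2,440 units, £167,506.00):
Base rate for 1496.85 is £4.70/unit.
Additional duty on 1496.85 from Ravena: +52.3% ad valorem. Applied ad valorem rate = 52.3%.
Duty = £167,506.00 × 52.3% + 2,440 × £4.70 = £99,073.64.
Total = £0.00 + £0.00 + £99,073.64 = £99,073.64.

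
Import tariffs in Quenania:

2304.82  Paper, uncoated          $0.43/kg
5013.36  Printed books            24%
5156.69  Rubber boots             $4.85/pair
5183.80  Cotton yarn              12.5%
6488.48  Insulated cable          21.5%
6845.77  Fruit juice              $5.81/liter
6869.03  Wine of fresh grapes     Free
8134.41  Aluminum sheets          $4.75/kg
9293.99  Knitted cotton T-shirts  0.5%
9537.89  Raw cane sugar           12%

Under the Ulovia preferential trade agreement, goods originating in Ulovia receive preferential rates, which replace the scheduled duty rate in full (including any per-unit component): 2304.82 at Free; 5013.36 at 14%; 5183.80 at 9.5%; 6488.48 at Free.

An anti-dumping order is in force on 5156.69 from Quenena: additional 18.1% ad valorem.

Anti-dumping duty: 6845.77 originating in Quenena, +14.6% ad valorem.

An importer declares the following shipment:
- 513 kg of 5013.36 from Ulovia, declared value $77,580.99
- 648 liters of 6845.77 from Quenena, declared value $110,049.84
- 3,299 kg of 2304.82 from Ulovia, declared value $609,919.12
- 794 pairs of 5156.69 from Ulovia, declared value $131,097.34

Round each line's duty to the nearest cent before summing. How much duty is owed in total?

$34,544.40

Line 1 (5013.36, Ulovia, 513 kg, $77,580.99):
Base rate for 5013.36 is 24%.
Origin Ulovia qualifies under the Quenania–Ulovia agreement and 5013.36 is covered: preferential rate 14% applies instead.
Duty = $77,580.99 × 14% = $10,861.34.
Line 2 (6845.77, Quenena, 648 liters, $110,049.84):
Base rate for 6845.77 is $5.81/liter.
Additional duty on 6845.77 from Quenena: +14.6% ad valorem. Applied ad valorem rate = 14.6%.
Duty = $110,049.84 × 14.6% + 648 × $5.81 = $19,832.16.
Line 3 (2304.82, Ulovia, 3,299 kg, $609,919.12):
Base rate for 2304.82 is $0.43/kg.
Origin Ulovia qualifies under the Quenania–Ulovia agreement and 2304.82 is covered: preferential rate Free applies instead.
Duty = $609,919.12 × 0% = $0.00.
Line 4 (5156.69, Ulovia, 794 pairs, $131,097.34):
Base rate for 5156.69 is $4.85/pair.
Origin Ulovia is the FTA partner but 5156.69 is not on the preference list; base rate stands.
The additional-duty order on 5156.69 targets Quenena, not Ulovia; it does not apply.
Duty = 794 × $4.85 = $3,850.90.
Total = $10,861.34 + $19,832.16 + $0.00 + $3,850.90 = $34,544.40.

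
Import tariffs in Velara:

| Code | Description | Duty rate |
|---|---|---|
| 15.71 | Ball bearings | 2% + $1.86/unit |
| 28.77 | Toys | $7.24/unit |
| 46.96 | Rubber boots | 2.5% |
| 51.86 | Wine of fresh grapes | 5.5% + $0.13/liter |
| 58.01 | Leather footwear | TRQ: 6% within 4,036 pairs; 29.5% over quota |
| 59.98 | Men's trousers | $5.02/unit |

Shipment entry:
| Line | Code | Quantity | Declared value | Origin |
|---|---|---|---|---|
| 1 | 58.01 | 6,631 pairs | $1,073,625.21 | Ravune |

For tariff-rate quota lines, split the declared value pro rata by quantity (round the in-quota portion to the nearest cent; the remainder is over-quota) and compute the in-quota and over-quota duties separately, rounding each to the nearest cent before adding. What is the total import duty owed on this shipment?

$163,154.28

Line 1 (58.01, Ravune, 6,631 pairs, $1,073,625.21):
Code 58.01 is under a tariff-rate quota (threshold 4,036 pairs). In-quota: 4,036 pairs at 6%; over-quota: 2,595 pairs at 29.5%.
Pro-rata value split: in-quota = $1,073,625.21 × 4,036/6,631 = $653,468.76; over-quota = $1,073,625.21 − $653,468.76 = $420,156.45.
In-quota duty = $653,468.76 × 6% = $39,208.13. Over-quota duty = $420,156.45 × 29.5% = $123,946.15.
Line duty = $39,208.13 + $123,946.15 = $163,154.28.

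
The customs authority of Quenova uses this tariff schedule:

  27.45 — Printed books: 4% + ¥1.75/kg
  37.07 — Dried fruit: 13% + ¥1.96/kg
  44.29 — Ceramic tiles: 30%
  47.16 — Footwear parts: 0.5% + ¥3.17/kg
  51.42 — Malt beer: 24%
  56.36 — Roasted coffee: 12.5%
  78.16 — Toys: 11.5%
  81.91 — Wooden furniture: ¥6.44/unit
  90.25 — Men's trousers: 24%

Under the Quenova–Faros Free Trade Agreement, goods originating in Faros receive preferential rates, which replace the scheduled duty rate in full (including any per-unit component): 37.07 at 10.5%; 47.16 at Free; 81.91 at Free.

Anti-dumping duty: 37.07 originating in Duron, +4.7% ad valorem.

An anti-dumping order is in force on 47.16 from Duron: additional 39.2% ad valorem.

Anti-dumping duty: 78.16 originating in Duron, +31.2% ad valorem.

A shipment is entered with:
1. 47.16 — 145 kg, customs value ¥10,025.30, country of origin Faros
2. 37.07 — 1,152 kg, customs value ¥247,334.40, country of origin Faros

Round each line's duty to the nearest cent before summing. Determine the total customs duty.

Line 1 (47.16, Faros, 145 kg, ¥10,025.30):
Base rate for 47.16 is 0.5% + ¥3.17/kg.
Origin Faros qualifies under the Quenova–Faros agreement and 47.16 is covered: preferential rate Free applies instead.
The additional-duty order on 47.16 targets Duron, not Faros; it does not apply.
Duty = ¥10,025.30 × 0% = ¥0.00.
Line 2 (37.07, Faros, 1,152 kg, ¥247,334.40):
Base rate for 37.07 is 13% + ¥1.96/kg.
Origin Faros qualifies under the Quenova–Faros agreement and 37.07 is covered: preferential rate 10.5% applies instead.
The additional-duty order on 37.07 targets Duron, not Faros; it does not apply.
Duty = ¥247,334.40 × 10.5% = ¥25,970.11.
Total = ¥0.00 + ¥25,970.11 = ¥25,970.11.

¥25,970.11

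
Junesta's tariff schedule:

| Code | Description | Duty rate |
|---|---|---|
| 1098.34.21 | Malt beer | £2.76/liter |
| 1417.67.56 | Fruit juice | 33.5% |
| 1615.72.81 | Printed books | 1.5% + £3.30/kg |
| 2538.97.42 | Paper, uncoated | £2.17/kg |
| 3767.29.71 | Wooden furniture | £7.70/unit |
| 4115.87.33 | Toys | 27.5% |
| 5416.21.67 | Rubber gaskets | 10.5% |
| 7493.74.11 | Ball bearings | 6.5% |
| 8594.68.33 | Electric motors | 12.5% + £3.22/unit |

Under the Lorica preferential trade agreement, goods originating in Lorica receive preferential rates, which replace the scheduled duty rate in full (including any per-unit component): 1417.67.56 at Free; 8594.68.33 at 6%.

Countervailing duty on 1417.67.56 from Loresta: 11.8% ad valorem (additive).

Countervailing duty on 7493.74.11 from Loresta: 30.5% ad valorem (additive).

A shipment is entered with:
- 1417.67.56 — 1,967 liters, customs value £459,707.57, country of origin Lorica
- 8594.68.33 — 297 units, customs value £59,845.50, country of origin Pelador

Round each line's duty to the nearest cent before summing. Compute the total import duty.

£8,437.03

Line 1 (1417.67.56, Lorica, 1,967 liters, £459,707.57):
Base rate for 1417.67.56 is 33.5%.
Origin Lorica qualifies under the Junesta–Lorica agreement and 1417.67.56 is covered: preferential rate Free applies instead.
The additional-duty order on 1417.67.56 targets Loresta, not Lorica; it does not apply.
Duty = £459,707.57 × 0% = £0.00.
Line 2 (8594.68.33, Pelador, 297 units, £59,845.50):
Base rate for 8594.68.33 is 12.5% + £3.22/unit.
8594.68.33 has an FTA preferential rate, but origin Pelador is not Lorica; base rate stands.
Duty = £59,845.50 × 12.5% + 297 × £3.22 = £8,437.03.
Total = £0.00 + £8,437.03 = £8,437.03.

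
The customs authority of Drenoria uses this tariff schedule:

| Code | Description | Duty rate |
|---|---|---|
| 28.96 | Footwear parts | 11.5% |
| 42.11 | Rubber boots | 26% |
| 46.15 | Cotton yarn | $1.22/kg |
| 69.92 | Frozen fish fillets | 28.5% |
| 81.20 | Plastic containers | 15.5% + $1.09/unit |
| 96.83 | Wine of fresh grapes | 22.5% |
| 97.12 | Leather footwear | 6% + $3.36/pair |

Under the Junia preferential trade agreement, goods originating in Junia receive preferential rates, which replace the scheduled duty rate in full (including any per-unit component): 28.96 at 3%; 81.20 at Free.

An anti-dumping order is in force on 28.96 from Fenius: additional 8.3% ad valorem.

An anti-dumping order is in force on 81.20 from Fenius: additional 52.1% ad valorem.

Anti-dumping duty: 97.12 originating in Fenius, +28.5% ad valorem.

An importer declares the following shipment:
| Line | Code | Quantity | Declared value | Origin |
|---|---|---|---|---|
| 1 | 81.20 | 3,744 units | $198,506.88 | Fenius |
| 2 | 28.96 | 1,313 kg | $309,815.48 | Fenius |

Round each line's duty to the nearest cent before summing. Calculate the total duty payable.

$199,615.08

Line 1 (81.20, Fenius, 3,744 units, $198,506.88):
Base rate for 81.20 is 15.5% + $1.09/unit.
81.20 has an FTA preferential rate, but origin Fenius is not Junia; base rate stands.
Additional duty on 81.20 from Fenius: +52.1%. Applied ad valorem rate: 15.5% + 52.1% = 67.6%.
Duty = $198,506.88 × 67.6% + 3,744 × $1.09 = $138,271.61.
Line 2 (28.96, Fenius, 1,313 kg, $309,815.48):
Base rate for 28.96 is 11.5%.
28.96 has an FTA preferential rate, but origin Fenius is not Junia; base rate stands.
Additional duty on 28.96 from Fenius: +8.3%. Applied ad valorem rate: 11.5% + 8.3% = 19.8%.
Duty = $309,815.48 × 19.8% = $61,343.47.
Total = $138,271.61 + $61,343.47 = $199,615.08.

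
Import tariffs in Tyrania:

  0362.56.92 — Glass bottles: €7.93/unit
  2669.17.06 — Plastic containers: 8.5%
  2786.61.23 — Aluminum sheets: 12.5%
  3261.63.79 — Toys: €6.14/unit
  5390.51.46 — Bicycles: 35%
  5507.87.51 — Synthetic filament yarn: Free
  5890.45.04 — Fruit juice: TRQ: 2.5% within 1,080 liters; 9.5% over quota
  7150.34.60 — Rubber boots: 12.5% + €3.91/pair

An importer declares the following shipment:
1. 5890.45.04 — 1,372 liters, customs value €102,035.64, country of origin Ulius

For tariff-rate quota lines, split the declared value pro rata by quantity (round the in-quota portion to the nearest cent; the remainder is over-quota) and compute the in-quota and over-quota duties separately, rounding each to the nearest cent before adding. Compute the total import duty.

Line 1 (5890.45.04, Ulius, 1,372 liters, €102,035.64):
Code 5890.45.04 is under a tariff-rate quota (threshold 1,080 liters). In-quota: 1,080 liters at 2.5%; over-quota: 292 liters at 9.5%.
Pro-rata value split: in-quota = €102,035.64 × 1,080/1,372 = €80,319.60; over-quota = €102,035.64 − €80,319.60 = €21,716.04.
In-quota duty = €80,319.60 × 2.5% = €2,007.99. Over-quota duty = €21,716.04 × 9.5% = €2,063.02.
Line duty = €2,007.99 + €2,063.02 = €4,071.01.

€4,071.01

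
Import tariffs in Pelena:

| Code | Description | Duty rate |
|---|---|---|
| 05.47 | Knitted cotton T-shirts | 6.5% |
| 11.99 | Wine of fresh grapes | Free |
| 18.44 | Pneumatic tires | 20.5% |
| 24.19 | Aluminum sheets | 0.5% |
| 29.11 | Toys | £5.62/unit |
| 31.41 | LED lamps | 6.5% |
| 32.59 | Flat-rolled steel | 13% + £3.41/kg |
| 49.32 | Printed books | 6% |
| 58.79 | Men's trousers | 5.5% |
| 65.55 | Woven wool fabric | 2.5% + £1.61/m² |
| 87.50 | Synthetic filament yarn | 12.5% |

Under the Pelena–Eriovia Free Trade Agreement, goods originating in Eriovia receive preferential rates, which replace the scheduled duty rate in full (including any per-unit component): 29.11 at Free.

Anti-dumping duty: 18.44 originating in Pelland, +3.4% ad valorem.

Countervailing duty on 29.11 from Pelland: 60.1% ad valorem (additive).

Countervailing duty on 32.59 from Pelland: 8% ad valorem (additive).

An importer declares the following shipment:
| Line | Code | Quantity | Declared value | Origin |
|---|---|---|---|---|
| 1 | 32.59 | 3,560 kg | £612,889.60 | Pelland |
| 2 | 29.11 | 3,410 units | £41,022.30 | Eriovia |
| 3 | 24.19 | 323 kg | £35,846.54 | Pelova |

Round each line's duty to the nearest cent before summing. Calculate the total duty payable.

Line 1 (32.59, Pelland, 3,560 kg, £612,889.60):
Base rate for 32.59 is 13% + £3.41/kg.
Additional duty on 32.59 from Pelland: +8%. Applied ad valorem rate: 13% + 8% = 21%.
Duty = £612,889.60 × 21% + 3,560 × £3.41 = £140,846.42.
Line 2 (29.11, Eriovia, 3,410 units, £41,022.30):
Base rate for 29.11 is £5.62/unit.
Origin Eriovia qualifies under the Pelena–Eriovia agreement and 29.11 is covered: preferential rate Free applies instead.
The additional-duty order on 29.11 targets Pelland, not Eriovia; it does not apply.
Duty = £41,022.30 × 0% = £0.00.
Line 3 (24.19, Pelova, 323 kg, £35,846.54):
Base rate for 24.19 is 0.5%.
Duty = £35,846.54 × 0.5% = £179.23.
Total = £140,846.42 + £0.00 + £179.23 = £141,025.65.

£141,025.65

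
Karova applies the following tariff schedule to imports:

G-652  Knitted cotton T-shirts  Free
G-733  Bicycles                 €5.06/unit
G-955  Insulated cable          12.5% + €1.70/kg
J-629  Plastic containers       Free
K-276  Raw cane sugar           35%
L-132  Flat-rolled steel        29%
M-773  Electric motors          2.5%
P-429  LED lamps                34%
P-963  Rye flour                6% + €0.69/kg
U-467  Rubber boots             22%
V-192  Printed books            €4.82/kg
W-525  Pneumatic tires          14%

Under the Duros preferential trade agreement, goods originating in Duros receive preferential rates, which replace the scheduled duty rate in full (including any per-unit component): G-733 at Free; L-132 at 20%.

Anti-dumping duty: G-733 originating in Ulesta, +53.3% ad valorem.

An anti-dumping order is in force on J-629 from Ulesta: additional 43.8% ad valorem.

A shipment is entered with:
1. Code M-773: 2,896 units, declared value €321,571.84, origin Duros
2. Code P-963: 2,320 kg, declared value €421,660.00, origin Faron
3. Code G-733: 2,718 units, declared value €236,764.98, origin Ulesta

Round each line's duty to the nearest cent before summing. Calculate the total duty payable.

Line 1 (M-773, Duros, 2,896 units, €321,571.84):
Base rate for M-773 is 2.5%.
Origin Duros is the FTA partner but M-773 is not on the preference list; base rate stands.
Duty = €321,571.84 × 2.5% = €8,039.30.
Line 2 (P-963, Faron, 2,320 kg, €421,660.00):
Base rate for P-963 is 6% + €0.69/kg.
Duty = €421,660.00 × 6% + 2,320 × €0.69 = €26,900.40.
Line 3 (G-733, Ulesta, 2,718 units, €236,764.98):
Base rate for G-733 is €5.06/unit.
G-733 has an FTA preferential rate, but origin Ulesta is not Duros; base rate stands.
Additional duty on G-733 from Ulesta: +53.3% ad valorem. Applied ad valorem rate = 53.3%.
Duty = €236,764.98 × 53.3% + 2,718 × €5.06 = €139,948.81.
Total = €8,039.30 + €26,900.40 + €139,948.81 = €174,888.51.

€174,888.51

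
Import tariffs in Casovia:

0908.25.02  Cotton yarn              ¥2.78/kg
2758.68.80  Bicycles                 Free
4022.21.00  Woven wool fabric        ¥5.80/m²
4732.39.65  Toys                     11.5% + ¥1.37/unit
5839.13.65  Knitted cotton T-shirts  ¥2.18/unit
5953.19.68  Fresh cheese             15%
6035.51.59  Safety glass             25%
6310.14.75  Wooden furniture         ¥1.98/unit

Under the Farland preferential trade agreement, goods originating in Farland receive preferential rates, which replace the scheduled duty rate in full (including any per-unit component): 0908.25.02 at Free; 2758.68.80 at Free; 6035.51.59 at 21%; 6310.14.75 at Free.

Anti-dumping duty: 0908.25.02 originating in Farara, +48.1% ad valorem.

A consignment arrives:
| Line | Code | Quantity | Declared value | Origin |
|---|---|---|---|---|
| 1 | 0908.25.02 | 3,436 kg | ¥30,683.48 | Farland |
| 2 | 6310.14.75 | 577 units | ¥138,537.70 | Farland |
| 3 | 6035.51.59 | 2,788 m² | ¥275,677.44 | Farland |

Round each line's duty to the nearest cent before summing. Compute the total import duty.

¥57,892.26

Line 1 (0908.25.02, Farland, 3,436 kg, ¥30,683.48):
Base rate for 0908.25.02 is ¥2.78/kg.
Origin Farland qualifies under the Casovia–Farland agreement and 0908.25.02 is covered: preferential rate Free applies instead.
The additional-duty order on 0908.25.02 targets Farara, not Farland; it does not apply.
Duty = ¥30,683.48 × 0% = ¥0.00.
Line 2 (6310.14.75, Farland, 577 units, ¥138,537.70):
Base rate for 6310.14.75 is ¥1.98/unit.
Origin Farland qualifies under the Casovia–Farland agreement and 6310.14.75 is covered: preferential rate Free applies instead.
Duty = ¥138,537.70 × 0% = ¥0.00.
Line 3 (6035.51.59, Farland, 2,788 m², ¥275,677.44):
Base rate for 6035.51.59 is 25%.
Origin Farland qualifies under the Casovia–Farland agreement and 6035.51.59 is covered: preferential rate 21% applies instead.
Duty = ¥275,677.44 × 21% = ¥57,892.26.
Total = ¥0.00 + ¥0.00 + ¥57,892.26 = ¥57,892.26.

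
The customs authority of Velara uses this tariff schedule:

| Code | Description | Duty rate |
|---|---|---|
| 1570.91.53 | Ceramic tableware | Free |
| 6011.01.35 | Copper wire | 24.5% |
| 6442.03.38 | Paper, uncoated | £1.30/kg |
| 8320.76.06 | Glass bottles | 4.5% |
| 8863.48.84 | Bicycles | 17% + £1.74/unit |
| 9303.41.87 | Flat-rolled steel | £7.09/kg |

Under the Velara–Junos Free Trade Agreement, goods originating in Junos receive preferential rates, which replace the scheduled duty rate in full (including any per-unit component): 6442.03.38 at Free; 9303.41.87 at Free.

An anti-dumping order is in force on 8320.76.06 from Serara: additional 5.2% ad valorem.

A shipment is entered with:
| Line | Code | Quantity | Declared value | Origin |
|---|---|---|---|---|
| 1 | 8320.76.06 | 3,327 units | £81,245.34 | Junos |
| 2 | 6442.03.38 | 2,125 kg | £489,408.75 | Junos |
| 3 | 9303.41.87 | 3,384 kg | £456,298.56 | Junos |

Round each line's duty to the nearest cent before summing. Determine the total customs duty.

Line 1 (8320.76.06, Junos, 3,327 units, £81,245.34):
Base rate for 8320.76.06 is 4.5%.
Origin Junos is the FTA partner but 8320.76.06 is not on the preference list; base rate stands.
The additional-duty order on 8320.76.06 targets Serara, not Junos; it does not apply.
Duty = £81,245.34 × 4.5% = £3,656.04.
Line 2 (6442.03.38, Junos, 2,125 kg, £489,408.75):
Base rate for 6442.03.38 is £1.30/kg.
Origin Junos qualifies under the Velara–Junos agreement and 6442.03.38 is covered: preferential rate Free applies instead.
Duty = £489,408.75 × 0% = £0.00.
Line 3 (9303.41.87, Junos, 3,384 kg, £456,298.56):
Base rate for 9303.41.87 is £7.09/kg.
Origin Junos qualifies under the Velara–Junos agreement and 9303.41.87 is covered: preferential rate Free applies instead.
Duty = £456,298.56 × 0% = £0.00.
Total = £3,656.04 + £0.00 + £0.00 = £3,656.04.

£3,656.04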